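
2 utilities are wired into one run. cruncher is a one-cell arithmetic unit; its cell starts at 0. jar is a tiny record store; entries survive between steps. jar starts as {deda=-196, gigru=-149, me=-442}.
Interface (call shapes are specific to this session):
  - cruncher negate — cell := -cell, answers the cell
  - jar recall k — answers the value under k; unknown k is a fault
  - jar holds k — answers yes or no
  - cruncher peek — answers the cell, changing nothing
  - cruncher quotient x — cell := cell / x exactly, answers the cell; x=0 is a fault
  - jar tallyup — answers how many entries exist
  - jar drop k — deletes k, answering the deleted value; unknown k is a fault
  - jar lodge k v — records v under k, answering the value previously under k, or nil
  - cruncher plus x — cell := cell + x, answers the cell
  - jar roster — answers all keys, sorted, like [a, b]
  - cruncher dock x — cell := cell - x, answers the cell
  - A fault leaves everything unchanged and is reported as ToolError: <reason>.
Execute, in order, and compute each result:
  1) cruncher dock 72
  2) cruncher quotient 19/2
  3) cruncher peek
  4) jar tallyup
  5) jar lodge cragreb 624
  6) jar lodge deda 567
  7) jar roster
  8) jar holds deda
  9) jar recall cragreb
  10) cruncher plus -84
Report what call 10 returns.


Answer: -1740/19

Derivation:
CALL cruncher dock[72]
RET  -72
CALL cruncher quotient[19/2]
RET  -144/19
CALL cruncher peek[]
RET  -144/19
CALL jar tallyup[]
RET  3
CALL jar lodge[cragreb; 624]
RET  nil
CALL jar lodge[deda; 567]
RET  -196
CALL jar roster[]
RET  [cragreb, deda, gigru, me]
CALL jar holds[deda]
RET  yes
CALL jar recall[cragreb]
RET  624
CALL cruncher plus[-84]
RET  -1740/19


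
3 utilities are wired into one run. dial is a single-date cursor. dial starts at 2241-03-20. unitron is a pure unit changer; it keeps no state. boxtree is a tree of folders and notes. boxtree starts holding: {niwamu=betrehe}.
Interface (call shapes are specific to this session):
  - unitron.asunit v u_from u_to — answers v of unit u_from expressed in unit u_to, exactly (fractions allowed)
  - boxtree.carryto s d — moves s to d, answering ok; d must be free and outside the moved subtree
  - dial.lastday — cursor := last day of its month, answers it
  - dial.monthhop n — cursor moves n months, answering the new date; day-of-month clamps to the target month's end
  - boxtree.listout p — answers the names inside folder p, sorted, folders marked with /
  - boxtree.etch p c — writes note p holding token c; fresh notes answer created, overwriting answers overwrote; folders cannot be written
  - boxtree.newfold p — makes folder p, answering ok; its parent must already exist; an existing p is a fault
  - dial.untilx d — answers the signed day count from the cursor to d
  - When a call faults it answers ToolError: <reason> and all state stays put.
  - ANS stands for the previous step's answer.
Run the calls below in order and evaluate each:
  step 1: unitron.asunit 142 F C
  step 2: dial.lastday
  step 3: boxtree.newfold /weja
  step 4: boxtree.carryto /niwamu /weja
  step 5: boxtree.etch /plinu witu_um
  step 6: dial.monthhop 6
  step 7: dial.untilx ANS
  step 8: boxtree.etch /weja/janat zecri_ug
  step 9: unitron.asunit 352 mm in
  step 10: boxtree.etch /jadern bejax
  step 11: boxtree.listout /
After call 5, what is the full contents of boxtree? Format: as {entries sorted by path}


Answer: {niwamu=betrehe, plinu=witu_um, weja/}

Derivation:
·→ unitron.asunit(142, F, C)
·← 550/9
·→ dial.lastday()
·← 2241-03-31
·→ boxtree.newfold(/weja)
·← ok
·→ boxtree.carryto(/niwamu, /weja)
·← ToolError: exists
·→ boxtree.etch(/plinu, witu_um)
·← created
·→ dial.monthhop(6)
·← 2241-09-30
·→ dial.untilx(ANS)
·← 0
·→ boxtree.etch(/weja/janat, zecri_ug)
·← created
·→ unitron.asunit(352, mm, in)
·← 1760/127
·→ boxtree.etch(/jadern, bejax)
·← created
·→ boxtree.listout(/)
·← [jadern, niwamu, plinu, weja/]


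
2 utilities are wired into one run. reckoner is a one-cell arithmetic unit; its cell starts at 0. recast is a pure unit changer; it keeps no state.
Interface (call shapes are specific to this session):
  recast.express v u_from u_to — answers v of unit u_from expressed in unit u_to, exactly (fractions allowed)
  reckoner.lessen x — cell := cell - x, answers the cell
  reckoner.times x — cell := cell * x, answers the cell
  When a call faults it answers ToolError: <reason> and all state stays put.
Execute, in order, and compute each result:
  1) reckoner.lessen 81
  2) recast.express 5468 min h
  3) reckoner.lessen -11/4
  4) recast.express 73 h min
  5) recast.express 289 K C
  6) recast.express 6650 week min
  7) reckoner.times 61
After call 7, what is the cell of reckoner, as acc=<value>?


Answer: acc=-19093/4

Derivation:
> lessen x: 81
[out] -81
> express v: 5468 u_from: min u_to: h
[out] 1367/15
> lessen x: -11/4
[out] -313/4
> express v: 73 u_from: h u_to: min
[out] 4380
> express v: 289 u_from: K u_to: C
[out] 317/20
> express v: 6650 u_from: week u_to: min
[out] 67032000
> times x: 61
[out] -19093/4


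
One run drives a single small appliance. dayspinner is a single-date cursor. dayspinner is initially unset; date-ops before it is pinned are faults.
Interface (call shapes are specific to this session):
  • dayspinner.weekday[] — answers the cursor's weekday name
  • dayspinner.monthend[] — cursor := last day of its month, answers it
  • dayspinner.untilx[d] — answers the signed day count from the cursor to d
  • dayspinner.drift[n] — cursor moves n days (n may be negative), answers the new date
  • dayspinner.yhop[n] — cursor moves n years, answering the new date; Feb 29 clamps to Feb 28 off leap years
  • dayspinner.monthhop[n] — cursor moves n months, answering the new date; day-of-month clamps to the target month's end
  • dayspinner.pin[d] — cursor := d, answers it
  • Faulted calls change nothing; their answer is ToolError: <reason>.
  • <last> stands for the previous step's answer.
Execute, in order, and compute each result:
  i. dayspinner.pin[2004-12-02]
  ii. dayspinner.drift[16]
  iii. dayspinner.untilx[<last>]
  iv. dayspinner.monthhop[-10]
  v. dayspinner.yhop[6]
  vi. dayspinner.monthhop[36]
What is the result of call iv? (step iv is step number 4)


Answer: 2004-02-18

Derivation:
Do: pin[d='2004-12-02']
See: 2004-12-02
Do: drift[n='16']
See: 2004-12-18
Do: untilx[d='<last>']
See: 0
Do: monthhop[n='-10']
See: 2004-02-18
Do: yhop[n='6']
See: 2010-02-18
Do: monthhop[n='36']
See: 2013-02-18


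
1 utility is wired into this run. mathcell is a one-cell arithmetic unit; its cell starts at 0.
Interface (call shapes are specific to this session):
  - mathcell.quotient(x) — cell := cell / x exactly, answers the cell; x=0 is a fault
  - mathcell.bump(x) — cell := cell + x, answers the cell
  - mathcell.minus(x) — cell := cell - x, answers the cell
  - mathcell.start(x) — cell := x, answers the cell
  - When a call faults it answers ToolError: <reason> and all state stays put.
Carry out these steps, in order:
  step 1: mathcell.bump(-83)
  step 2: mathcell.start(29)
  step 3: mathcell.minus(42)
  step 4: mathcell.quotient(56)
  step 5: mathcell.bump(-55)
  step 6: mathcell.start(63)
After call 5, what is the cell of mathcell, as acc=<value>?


·→ mathcell.bump(x='-83')
·← -83
·→ mathcell.start(x='29')
·← 29
·→ mathcell.minus(x='42')
·← -13
·→ mathcell.quotient(x='56')
·← -13/56
·→ mathcell.bump(x='-55')
·← -3093/56
·→ mathcell.start(x='63')
·← 63

Answer: acc=-3093/56


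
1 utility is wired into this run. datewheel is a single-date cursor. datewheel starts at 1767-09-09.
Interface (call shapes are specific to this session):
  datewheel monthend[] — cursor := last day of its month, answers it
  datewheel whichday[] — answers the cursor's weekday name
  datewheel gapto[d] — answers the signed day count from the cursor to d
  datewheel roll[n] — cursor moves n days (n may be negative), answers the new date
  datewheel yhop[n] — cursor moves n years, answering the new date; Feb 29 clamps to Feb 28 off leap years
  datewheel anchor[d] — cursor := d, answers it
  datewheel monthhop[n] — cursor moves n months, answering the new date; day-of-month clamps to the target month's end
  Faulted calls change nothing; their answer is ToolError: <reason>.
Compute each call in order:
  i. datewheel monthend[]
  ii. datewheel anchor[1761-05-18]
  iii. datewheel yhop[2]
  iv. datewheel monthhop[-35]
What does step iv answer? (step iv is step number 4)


Answer: 1760-06-18

Derivation:
CALL datewheel monthend[]
RET  1767-09-30
CALL datewheel anchor[d='1761-05-18']
RET  1761-05-18
CALL datewheel yhop[n='2']
RET  1763-05-18
CALL datewheel monthhop[n='-35']
RET  1760-06-18


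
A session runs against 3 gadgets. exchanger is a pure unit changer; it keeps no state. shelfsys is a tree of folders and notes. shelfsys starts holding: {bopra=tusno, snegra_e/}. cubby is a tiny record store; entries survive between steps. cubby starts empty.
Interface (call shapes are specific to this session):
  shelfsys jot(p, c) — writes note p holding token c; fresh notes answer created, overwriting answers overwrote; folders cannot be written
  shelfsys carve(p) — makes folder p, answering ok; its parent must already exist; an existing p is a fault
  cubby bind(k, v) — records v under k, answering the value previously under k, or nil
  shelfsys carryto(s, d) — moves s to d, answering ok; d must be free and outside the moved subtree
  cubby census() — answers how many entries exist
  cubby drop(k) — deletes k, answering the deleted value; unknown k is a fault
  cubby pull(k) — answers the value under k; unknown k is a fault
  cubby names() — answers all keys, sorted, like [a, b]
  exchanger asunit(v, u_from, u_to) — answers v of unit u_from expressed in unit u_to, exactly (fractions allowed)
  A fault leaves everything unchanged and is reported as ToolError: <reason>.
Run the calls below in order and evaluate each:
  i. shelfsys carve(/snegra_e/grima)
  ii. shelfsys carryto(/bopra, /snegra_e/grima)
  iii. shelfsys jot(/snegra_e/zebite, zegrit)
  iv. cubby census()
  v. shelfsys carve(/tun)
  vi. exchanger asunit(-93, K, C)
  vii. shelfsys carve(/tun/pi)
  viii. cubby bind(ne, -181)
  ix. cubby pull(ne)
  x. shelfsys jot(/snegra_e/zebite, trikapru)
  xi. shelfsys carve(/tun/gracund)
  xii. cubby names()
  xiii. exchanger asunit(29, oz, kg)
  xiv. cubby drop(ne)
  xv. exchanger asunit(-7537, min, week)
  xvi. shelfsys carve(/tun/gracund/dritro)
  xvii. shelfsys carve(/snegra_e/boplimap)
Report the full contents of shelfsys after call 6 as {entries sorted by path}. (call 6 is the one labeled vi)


Answer: {bopra=tusno, snegra_e/, snegra_e/grima/, snegra_e/zebite=zegrit, tun/}

Derivation:
Do: shelfsys carve[/snegra_e/grima]
See: ok
Do: shelfsys carryto[/bopra; /snegra_e/grima]
See: ToolError: exists
Do: shelfsys jot[/snegra_e/zebite; zegrit]
See: created
Do: cubby census[]
See: 0
Do: shelfsys carve[/tun]
See: ok
Do: exchanger asunit[-93; K; C]
See: -7323/20
Do: shelfsys carve[/tun/pi]
See: ok
Do: cubby bind[ne; -181]
See: nil
Do: cubby pull[ne]
See: -181
Do: shelfsys jot[/snegra_e/zebite; trikapru]
See: overwrote
Do: shelfsys carve[/tun/gracund]
See: ok
Do: cubby names[]
See: [ne]
Do: exchanger asunit[29; oz; kg]
See: 1315417873/1600000000
Do: cubby drop[ne]
See: -181
Do: exchanger asunit[-7537; min; week]
See: -7537/10080
Do: shelfsys carve[/tun/gracund/dritro]
See: ok
Do: shelfsys carve[/snegra_e/boplimap]
See: ok


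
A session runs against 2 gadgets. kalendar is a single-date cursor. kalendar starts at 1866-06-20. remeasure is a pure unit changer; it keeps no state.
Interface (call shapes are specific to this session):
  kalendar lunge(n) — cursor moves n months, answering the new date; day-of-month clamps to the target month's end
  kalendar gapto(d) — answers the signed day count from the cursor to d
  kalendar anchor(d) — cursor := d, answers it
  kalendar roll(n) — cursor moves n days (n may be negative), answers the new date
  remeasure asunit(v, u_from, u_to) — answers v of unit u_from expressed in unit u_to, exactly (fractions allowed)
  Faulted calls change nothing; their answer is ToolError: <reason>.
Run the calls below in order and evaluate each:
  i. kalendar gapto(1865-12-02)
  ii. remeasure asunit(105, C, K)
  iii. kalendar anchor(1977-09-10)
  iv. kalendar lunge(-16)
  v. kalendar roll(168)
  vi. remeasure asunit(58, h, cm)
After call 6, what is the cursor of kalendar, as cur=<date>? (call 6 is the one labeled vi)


Answer: cur=1976-10-25

Derivation:
I call kalendar gapto passing d=1865-12-02, giving -200.
Calling remeasure asunit passing v=105, u_from=C, u_to=K, which returns 7563/20.
I call kalendar anchor passing d=1977-09-10, and see 1977-09-10.
I invoke kalendar lunge passing n=-16, and get 1976-05-10.
Next I call kalendar roll passing n=168, yielding 1976-10-25.
Calling remeasure asunit passing v=58, u_from=h, u_to=cm: ToolError: incompatible units.


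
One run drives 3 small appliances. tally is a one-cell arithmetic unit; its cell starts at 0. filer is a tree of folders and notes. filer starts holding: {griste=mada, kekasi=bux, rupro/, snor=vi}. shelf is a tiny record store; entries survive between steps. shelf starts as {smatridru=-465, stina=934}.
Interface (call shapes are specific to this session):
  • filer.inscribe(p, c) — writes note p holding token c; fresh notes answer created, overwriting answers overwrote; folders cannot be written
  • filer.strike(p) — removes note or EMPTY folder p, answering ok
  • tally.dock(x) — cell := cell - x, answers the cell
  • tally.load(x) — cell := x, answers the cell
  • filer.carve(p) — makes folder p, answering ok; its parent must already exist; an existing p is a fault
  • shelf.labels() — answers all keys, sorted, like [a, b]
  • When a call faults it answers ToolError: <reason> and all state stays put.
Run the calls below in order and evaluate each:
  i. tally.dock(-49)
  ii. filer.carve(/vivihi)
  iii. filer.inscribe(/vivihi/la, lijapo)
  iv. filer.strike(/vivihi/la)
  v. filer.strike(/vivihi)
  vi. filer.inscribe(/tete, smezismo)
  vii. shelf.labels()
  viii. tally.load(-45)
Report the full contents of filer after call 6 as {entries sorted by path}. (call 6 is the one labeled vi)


Answer: {griste=mada, kekasi=bux, rupro/, snor=vi, tete=smezismo}

Derivation:
// 1. tally.dock(-49) == 49
// 2. filer.carve(/vivihi) == ok
// 3. filer.inscribe(/vivihi/la, lijapo) == created
// 4. filer.strike(/vivihi/la) == ok
// 5. filer.strike(/vivihi) == ok
// 6. filer.inscribe(/tete, smezismo) == created
// 7. shelf.labels() == [smatridru, stina]
// 8. tally.load(-45) == -45


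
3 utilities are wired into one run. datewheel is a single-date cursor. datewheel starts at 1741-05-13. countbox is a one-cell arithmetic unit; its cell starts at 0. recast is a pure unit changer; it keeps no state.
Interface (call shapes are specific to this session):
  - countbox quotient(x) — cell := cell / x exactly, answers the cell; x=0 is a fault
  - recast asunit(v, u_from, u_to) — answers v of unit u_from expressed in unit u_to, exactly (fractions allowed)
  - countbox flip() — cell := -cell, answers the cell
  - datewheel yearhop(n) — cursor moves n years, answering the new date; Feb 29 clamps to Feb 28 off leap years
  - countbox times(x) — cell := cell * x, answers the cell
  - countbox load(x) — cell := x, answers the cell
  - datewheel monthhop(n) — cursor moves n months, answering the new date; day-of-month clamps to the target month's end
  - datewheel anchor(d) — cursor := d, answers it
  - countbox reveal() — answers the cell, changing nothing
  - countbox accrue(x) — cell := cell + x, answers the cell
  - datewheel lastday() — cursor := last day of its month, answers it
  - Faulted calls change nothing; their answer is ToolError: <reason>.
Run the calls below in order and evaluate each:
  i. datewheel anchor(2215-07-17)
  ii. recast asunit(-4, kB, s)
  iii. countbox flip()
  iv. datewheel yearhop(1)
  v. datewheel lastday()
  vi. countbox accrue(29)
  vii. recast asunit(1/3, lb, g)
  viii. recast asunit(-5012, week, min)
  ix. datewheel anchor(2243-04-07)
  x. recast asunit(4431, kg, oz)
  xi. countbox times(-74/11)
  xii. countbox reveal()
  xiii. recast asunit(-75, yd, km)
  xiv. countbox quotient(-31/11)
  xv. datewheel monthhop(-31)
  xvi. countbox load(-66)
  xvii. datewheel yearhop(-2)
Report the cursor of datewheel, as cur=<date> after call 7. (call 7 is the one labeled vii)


-> datewheel anchor(d='2215-07-17')
<- 2215-07-17
-> recast asunit(v='-4', u_from='kB', u_to='s')
<- ToolError: incompatible units
-> countbox flip()
<- 0
-> datewheel yearhop(n='1')
<- 2216-07-17
-> datewheel lastday()
<- 2216-07-31
-> countbox accrue(x='29')
<- 29
-> recast asunit(v='1/3', u_from='lb', u_to='g')
<- 45359237/300000
-> recast asunit(v='-5012', u_from='week', u_to='min')
<- -50520960
-> datewheel anchor(d='2243-04-07')
<- 2243-04-07
-> recast asunit(v='4431', u_from='kg', u_to='oz')
<- 1012800000000/6479891
-> countbox times(x='-74/11')
<- -2146/11
-> countbox reveal()
<- -2146/11
-> recast asunit(v='-75', u_from='yd', u_to='km')
<- -3429/50000
-> countbox quotient(x='-31/11')
<- 2146/31
-> datewheel monthhop(n='-31')
<- 2240-09-07
-> countbox load(x='-66')
<- -66
-> datewheel yearhop(n='-2')
<- 2238-09-07

Answer: cur=2216-07-31


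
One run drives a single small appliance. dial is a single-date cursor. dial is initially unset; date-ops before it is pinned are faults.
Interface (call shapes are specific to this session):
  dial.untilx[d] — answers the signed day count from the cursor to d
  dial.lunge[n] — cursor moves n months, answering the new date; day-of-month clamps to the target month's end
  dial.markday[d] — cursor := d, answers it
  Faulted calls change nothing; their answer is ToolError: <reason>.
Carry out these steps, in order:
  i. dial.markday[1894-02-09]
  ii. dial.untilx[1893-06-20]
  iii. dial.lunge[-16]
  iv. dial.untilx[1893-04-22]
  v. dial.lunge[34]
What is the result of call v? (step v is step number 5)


Answer: 1895-08-09

Derivation:
[in] dial.markday d: 1894-02-09
:: 1894-02-09
[in] dial.untilx d: 1893-06-20
:: -234
[in] dial.lunge n: -16
:: 1892-10-09
[in] dial.untilx d: 1893-04-22
:: 195
[in] dial.lunge n: 34
:: 1895-08-09


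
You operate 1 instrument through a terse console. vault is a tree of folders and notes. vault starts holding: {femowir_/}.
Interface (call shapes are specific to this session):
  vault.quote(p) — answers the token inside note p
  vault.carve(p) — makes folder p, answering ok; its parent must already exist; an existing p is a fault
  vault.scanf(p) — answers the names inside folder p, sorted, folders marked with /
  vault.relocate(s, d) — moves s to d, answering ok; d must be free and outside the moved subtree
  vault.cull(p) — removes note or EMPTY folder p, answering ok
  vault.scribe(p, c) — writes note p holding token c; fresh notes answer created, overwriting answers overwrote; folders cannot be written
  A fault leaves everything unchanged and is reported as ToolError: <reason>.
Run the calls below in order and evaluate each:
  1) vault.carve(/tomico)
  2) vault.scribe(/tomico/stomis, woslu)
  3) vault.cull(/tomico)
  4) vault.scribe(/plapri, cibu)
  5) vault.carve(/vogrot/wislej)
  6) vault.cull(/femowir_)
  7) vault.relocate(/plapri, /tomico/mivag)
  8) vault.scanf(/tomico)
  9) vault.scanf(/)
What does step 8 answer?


> vault.carve /tomico
  ok
> vault.scribe /tomico/stomis woslu
  created
> vault.cull /tomico
  ToolError: not empty
> vault.scribe /plapri cibu
  created
> vault.carve /vogrot/wislej
  ToolError: no parent
> vault.cull /femowir_
  ok
> vault.relocate /plapri /tomico/mivag
  ok
> vault.scanf /tomico
  [mivag, stomis]
> vault.scanf /
  [tomico/]

Answer: [mivag, stomis]


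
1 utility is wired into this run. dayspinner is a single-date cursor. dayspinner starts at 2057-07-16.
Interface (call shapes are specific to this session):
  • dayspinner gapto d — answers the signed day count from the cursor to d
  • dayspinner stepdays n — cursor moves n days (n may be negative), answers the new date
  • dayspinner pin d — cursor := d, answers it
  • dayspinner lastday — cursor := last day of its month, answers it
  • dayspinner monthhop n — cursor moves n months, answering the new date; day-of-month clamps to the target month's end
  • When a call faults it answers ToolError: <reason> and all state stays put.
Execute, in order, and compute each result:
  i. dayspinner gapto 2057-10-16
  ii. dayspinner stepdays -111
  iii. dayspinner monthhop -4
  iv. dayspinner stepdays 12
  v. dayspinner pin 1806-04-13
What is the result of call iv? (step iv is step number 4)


# 1. dayspinner gapto(d→2057-10-16) == 92
# 2. dayspinner stepdays(n→-111) == 2057-03-27
# 3. dayspinner monthhop(n→-4) == 2056-11-27
# 4. dayspinner stepdays(n→12) == 2056-12-09
# 5. dayspinner pin(d→1806-04-13) == 1806-04-13

Answer: 2056-12-09


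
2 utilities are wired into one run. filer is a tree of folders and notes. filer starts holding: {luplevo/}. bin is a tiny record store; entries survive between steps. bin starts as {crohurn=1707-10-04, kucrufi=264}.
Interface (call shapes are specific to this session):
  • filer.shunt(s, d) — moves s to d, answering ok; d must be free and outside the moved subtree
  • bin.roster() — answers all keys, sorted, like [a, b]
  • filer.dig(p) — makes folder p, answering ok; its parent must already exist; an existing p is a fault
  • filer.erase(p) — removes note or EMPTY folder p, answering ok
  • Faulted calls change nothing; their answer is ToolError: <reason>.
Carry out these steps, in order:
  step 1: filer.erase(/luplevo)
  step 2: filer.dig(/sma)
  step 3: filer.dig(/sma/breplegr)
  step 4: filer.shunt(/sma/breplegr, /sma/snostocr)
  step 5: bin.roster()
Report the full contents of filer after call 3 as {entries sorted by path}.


CALL filer.erase[p=/luplevo]
RET  ok
CALL filer.dig[p=/sma]
RET  ok
CALL filer.dig[p=/sma/breplegr]
RET  ok
CALL filer.shunt[s=/sma/breplegr; d=/sma/snostocr]
RET  ok
CALL bin.roster[]
RET  [crohurn, kucrufi]

Answer: {sma/, sma/breplegr/}


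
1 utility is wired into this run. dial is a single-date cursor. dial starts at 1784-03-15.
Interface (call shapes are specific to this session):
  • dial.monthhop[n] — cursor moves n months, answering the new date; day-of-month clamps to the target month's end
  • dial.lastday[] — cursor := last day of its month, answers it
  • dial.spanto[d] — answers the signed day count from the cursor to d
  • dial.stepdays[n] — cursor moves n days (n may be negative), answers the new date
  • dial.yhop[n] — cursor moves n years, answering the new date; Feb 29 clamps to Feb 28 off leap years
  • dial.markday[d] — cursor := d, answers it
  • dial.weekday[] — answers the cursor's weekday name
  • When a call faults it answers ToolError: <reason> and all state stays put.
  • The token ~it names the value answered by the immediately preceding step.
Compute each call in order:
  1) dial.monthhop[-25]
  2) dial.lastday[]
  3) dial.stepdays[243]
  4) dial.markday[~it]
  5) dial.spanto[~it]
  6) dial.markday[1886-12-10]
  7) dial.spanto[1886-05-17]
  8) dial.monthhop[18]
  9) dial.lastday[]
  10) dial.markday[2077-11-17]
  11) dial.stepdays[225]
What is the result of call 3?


Answer: 1782-10-29

Derivation:
→ dial.monthhop(n=-25)
← 1782-02-15
→ dial.lastday()
← 1782-02-28
→ dial.stepdays(n=243)
← 1782-10-29
→ dial.markday(d=~it)
← 1782-10-29
→ dial.spanto(d=~it)
← 0
→ dial.markday(d=1886-12-10)
← 1886-12-10
→ dial.spanto(d=1886-05-17)
← -207
→ dial.monthhop(n=18)
← 1888-06-10
→ dial.lastday()
← 1888-06-30
→ dial.markday(d=2077-11-17)
← 2077-11-17
→ dial.stepdays(n=225)
← 2078-06-30


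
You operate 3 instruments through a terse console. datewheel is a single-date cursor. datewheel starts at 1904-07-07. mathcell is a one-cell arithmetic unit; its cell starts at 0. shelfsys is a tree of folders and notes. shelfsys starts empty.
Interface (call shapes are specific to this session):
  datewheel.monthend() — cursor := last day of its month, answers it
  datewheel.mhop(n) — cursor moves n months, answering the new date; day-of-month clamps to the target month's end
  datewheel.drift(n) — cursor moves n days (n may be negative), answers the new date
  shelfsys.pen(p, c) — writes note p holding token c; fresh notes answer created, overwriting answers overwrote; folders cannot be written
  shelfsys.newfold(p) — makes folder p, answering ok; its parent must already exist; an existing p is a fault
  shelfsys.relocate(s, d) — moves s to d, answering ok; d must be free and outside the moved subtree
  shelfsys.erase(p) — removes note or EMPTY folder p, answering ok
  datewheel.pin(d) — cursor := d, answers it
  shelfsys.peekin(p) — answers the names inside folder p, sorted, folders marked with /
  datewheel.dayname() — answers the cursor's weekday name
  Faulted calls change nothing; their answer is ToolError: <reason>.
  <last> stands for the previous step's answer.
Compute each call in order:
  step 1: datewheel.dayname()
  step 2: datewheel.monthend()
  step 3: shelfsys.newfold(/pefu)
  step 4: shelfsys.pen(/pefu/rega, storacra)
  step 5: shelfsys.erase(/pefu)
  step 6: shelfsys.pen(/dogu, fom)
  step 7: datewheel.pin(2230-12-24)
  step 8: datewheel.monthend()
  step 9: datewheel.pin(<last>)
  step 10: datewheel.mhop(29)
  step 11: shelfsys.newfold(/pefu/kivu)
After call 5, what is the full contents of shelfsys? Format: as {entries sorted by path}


Next I call datewheel.dayname, and get Thursday.
I try datewheel.monthend(), yielding 1904-07-31.
Calling shelfsys.newfold(/pefu): ok.
I call shelfsys.pen(/pefu/rega, storacra): created.
Then shelfsys.erase(/pefu), → ToolError: not empty.
I call shelfsys.pen(/dogu, fom), yielding created.
Next I call datewheel.pin(2230-12-24), giving 2230-12-24.
Now I run datewheel.monthend(), yielding 2230-12-31.
Next I call datewheel.pin(<last>), and observe 2230-12-31.
Invoking datewheel.mhop(29), giving 2233-05-31.
Invoking shelfsys.newfold(/pefu/kivu), yielding ok.

Answer: {pefu/, pefu/rega=storacra}


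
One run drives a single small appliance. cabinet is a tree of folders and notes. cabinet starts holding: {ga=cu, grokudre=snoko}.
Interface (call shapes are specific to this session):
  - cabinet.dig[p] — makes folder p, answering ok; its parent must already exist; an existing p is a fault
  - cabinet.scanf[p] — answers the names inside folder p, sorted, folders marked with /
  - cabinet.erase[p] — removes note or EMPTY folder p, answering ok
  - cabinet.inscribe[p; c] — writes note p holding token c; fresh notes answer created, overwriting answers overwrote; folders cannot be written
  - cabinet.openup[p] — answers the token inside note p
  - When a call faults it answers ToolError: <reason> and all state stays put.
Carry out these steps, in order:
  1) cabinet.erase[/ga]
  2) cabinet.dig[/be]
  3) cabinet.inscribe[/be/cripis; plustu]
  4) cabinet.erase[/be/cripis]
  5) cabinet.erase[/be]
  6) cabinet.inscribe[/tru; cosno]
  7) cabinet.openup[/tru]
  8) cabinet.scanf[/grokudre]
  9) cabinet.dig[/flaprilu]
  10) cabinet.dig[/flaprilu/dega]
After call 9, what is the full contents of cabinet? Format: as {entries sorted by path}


~$ cabinet.erase p: /ga
= ok
~$ cabinet.dig p: /be
= ok
~$ cabinet.inscribe p: /be/cripis c: plustu
= created
~$ cabinet.erase p: /be/cripis
= ok
~$ cabinet.erase p: /be
= ok
~$ cabinet.inscribe p: /tru c: cosno
= created
~$ cabinet.openup p: /tru
= cosno
~$ cabinet.scanf p: /grokudre
= ToolError: not a directory
~$ cabinet.dig p: /flaprilu
= ok
~$ cabinet.dig p: /flaprilu/dega
= ok

Answer: {flaprilu/, grokudre=snoko, tru=cosno}


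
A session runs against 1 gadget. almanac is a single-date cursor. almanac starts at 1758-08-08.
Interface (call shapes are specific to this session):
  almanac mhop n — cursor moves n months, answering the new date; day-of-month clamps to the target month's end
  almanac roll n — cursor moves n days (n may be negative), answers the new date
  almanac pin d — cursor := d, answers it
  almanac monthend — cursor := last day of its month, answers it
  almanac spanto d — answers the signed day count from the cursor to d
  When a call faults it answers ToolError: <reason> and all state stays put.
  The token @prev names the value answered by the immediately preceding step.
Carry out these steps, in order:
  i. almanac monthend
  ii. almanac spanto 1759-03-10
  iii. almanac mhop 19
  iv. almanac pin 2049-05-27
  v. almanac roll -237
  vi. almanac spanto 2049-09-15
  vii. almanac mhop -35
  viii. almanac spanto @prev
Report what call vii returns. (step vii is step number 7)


Calling almanac monthend, — result: 1758-08-31.
Invoking almanac spanto with d=1759-03-10, and see 191.
Calling almanac mhop with n=19, yielding 1760-03-31.
Calling almanac pin with d=2049-05-27, which returns 2049-05-27.
I call almanac roll with n=-237, giving 2048-10-02.
Then almanac spanto with d=2049-09-15: 348.
I try almanac mhop with n=-35: 2045-11-02.
I call almanac spanto with d=@prev, yielding 0.

Answer: 2045-11-02


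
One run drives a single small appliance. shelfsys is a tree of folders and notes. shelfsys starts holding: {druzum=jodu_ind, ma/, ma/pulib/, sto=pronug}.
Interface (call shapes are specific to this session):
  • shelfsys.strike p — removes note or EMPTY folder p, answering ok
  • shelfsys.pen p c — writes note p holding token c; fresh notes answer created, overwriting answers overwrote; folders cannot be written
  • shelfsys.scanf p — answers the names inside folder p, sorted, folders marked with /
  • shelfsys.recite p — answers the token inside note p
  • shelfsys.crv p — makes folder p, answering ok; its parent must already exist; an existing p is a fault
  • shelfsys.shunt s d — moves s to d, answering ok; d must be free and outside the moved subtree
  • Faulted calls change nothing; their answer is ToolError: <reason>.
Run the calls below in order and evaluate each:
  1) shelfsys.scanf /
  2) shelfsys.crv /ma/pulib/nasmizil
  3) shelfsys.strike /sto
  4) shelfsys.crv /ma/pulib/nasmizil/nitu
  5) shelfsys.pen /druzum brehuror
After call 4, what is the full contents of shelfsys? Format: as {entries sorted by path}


Answer: {druzum=jodu_ind, ma/, ma/pulib/, ma/pulib/nasmizil/, ma/pulib/nasmizil/nitu/}

Derivation:
$ shelfsys.scanf p→/
  [druzum, ma/, sto]
$ shelfsys.crv p→/ma/pulib/nasmizil
  ok
$ shelfsys.strike p→/sto
  ok
$ shelfsys.crv p→/ma/pulib/nasmizil/nitu
  ok
$ shelfsys.pen p→/druzum c→brehuror
  overwrote


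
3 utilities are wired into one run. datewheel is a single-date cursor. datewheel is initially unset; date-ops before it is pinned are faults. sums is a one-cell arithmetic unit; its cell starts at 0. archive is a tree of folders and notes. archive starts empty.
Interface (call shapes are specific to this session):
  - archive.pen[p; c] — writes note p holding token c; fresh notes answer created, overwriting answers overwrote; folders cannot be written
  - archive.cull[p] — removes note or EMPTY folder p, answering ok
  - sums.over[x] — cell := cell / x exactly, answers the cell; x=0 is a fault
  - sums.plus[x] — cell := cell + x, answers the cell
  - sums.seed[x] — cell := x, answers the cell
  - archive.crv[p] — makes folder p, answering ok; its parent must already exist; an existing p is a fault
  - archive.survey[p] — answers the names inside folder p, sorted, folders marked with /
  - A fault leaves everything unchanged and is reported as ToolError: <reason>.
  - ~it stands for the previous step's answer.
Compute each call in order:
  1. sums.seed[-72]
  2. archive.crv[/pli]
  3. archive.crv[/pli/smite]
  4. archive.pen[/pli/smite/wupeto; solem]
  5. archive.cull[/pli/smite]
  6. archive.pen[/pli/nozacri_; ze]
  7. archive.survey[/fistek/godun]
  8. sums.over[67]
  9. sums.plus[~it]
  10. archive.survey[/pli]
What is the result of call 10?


-> seed(x=-72)
<- -72
-> crv(p=/pli)
<- ok
-> crv(p=/pli/smite)
<- ok
-> pen(p=/pli/smite/wupeto, c=solem)
<- created
-> cull(p=/pli/smite)
<- ToolError: not empty
-> pen(p=/pli/nozacri_, c=ze)
<- created
-> survey(p=/fistek/godun)
<- ToolError: not found
-> over(x=67)
<- -72/67
-> plus(x=~it)
<- -144/67
-> survey(p=/pli)
<- [nozacri_, smite/]

Answer: [nozacri_, smite/]


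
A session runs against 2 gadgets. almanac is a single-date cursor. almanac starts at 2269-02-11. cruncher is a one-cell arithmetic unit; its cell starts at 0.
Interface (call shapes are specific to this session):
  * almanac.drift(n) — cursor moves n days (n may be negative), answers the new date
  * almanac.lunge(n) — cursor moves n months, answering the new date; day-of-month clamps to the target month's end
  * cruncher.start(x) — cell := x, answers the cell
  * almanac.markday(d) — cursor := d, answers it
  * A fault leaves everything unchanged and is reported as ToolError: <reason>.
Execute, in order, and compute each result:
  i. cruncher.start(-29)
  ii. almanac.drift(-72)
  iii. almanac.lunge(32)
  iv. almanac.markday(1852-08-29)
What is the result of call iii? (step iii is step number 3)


Act: cruncher.start[x=-29]
Obs: -29
Act: almanac.drift[n=-72]
Obs: 2268-12-01
Act: almanac.lunge[n=32]
Obs: 2271-08-01
Act: almanac.markday[d=1852-08-29]
Obs: 1852-08-29

Answer: 2271-08-01


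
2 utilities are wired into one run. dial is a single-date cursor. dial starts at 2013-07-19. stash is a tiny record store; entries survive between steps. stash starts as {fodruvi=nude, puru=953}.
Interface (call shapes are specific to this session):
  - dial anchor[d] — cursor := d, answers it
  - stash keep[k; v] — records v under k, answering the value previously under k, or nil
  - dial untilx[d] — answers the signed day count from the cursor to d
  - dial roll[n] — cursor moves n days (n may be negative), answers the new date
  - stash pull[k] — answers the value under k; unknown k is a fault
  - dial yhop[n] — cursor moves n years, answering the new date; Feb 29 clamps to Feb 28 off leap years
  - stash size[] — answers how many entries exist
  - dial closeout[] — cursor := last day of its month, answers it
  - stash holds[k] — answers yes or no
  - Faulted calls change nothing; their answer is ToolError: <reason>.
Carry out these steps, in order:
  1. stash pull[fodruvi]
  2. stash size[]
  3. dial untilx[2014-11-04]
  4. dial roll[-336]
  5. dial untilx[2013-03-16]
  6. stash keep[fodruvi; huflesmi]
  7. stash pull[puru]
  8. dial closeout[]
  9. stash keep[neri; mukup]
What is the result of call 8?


-> stash pull(k='fodruvi')
<- nude
-> stash size()
<- 2
-> dial untilx(d='2014-11-04')
<- 473
-> dial roll(n='-336')
<- 2012-08-17
-> dial untilx(d='2013-03-16')
<- 211
-> stash keep(k='fodruvi', v='huflesmi')
<- nude
-> stash pull(k='puru')
<- 953
-> dial closeout()
<- 2012-08-31
-> stash keep(k='neri', v='mukup')
<- nil

Answer: 2012-08-31


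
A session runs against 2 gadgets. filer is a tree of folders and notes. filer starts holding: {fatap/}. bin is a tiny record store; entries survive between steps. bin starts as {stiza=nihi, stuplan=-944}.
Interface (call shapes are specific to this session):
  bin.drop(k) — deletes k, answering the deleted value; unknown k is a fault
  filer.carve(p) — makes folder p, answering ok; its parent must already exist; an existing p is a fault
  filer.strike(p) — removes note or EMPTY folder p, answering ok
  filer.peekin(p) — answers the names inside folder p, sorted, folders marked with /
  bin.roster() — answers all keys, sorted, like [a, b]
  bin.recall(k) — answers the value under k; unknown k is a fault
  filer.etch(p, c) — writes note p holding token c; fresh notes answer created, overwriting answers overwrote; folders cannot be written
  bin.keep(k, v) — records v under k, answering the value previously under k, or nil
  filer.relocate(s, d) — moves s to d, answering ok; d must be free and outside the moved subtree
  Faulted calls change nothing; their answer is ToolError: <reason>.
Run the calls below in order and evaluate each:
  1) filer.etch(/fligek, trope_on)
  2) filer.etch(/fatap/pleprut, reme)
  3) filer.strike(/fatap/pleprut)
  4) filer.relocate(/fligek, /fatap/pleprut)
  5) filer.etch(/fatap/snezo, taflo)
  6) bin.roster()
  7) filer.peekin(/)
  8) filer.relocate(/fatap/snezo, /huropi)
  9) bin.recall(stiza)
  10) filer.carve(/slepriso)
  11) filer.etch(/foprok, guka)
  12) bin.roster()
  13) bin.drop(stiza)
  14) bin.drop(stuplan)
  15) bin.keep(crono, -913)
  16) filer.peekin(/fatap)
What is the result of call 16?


I run etch using p→/fligek, c→trope_on, → created.
I call etch using p→/fatap/pleprut, c→reme, — result: created.
I invoke strike using p→/fatap/pleprut, giving ok.
I invoke relocate using s→/fligek, d→/fatap/pleprut, and get ok.
I invoke etch using p→/fatap/snezo, c→taflo, and see created.
I try roster, which returns [stiza, stuplan].
Invoking peekin using p→/, giving [fatap/].
I run relocate using s→/fatap/snezo, d→/huropi: ok.
Next I call recall using k→stiza, — result: nihi.
Now I run carve using p→/slepriso: ok.
I try etch using p→/foprok, c→guka, yielding created.
Calling roster(): [stiza, stuplan].
Next I call drop using k→stiza, and observe nihi.
Calling drop using k→stuplan, giving -944.
I call keep using k→crono, v→-913, and observe nil.
I invoke peekin using p→/fatap, yielding [pleprut].

Answer: [pleprut]


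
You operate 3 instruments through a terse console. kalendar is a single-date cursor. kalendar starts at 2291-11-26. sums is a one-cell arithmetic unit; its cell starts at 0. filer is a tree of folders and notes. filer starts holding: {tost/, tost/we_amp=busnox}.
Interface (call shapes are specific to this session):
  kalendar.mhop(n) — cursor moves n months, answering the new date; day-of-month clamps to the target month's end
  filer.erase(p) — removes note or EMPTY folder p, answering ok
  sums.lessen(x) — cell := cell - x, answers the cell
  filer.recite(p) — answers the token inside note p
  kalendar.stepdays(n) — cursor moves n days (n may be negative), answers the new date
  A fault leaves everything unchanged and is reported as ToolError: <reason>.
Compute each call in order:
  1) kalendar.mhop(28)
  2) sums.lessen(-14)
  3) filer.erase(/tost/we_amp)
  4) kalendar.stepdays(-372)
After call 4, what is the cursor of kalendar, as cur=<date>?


Answer: cur=2293-03-19

Derivation:
! 1. kalendar.mhop(n='28') -> 2294-03-26
! 2. sums.lessen(x='-14') -> 14
! 3. filer.erase(p='/tost/we_amp') -> ok
! 4. kalendar.stepdays(n='-372') -> 2293-03-19


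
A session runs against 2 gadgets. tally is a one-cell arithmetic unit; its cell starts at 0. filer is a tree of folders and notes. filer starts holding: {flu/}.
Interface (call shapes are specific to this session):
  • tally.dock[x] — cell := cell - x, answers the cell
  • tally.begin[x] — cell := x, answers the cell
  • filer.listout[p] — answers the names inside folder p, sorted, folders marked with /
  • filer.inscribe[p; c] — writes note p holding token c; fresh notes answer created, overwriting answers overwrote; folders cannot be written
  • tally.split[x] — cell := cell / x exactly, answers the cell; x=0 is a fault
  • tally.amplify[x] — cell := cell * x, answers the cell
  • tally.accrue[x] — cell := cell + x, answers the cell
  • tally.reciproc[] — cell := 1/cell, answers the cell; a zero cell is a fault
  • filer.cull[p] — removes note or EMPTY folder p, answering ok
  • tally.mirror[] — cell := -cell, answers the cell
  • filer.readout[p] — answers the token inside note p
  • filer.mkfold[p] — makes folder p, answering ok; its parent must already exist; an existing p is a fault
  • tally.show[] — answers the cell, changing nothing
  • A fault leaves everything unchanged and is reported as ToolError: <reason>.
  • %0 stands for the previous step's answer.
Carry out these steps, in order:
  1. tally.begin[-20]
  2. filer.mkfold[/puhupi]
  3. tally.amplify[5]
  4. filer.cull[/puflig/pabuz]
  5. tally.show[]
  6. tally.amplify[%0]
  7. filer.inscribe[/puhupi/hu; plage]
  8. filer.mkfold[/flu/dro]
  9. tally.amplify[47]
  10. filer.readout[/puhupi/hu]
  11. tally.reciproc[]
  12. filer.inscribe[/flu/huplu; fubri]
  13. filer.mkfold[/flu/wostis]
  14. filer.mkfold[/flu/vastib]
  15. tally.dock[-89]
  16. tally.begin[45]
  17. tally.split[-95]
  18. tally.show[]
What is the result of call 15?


==> begin(x: -20)
<== -20
==> mkfold(p: /puhupi)
<== ok
==> amplify(x: 5)
<== -100
==> cull(p: /puflig/pabuz)
<== ToolError: not found
==> show()
<== -100
==> amplify(x: %0)
<== 10000
==> inscribe(p: /puhupi/hu, c: plage)
<== created
==> mkfold(p: /flu/dro)
<== ok
==> amplify(x: 47)
<== 470000
==> readout(p: /puhupi/hu)
<== plage
==> reciproc()
<== 1/470000
==> inscribe(p: /flu/huplu, c: fubri)
<== created
==> mkfold(p: /flu/wostis)
<== ok
==> mkfold(p: /flu/vastib)
<== ok
==> dock(x: -89)
<== 41830001/470000
==> begin(x: 45)
<== 45
==> split(x: -95)
<== -9/19
==> show()
<== -9/19

Answer: 41830001/470000
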